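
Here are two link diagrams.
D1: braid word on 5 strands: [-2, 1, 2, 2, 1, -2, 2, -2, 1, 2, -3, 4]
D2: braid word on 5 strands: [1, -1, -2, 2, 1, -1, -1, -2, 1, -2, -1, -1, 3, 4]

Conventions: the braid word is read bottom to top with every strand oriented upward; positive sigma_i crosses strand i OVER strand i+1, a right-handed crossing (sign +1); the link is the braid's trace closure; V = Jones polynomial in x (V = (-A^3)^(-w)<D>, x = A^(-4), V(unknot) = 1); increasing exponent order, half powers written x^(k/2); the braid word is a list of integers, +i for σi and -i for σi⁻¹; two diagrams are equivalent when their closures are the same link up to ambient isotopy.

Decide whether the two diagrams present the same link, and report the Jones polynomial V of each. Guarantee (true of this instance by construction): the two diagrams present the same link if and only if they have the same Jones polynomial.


same link: no
V(D1) = x - x^2 + 2x^3 - x^4 + x^5 - x^6  [12 crossings, <D> = -A^-12 + A^-8 - A^-4 + 2 - A^4 + A^8, w = +4]
V(D2) = -x^-6 + x^-5 - x^-4 + 2x^-3 - x^-2 + x^-1  (w -2, c 14, <D> = A^-2 - A^2 + 2A^6 - A^10 + A^14 - A^18)
note: V(x) takes 2 values over 2 diagrams, fixing the grouping


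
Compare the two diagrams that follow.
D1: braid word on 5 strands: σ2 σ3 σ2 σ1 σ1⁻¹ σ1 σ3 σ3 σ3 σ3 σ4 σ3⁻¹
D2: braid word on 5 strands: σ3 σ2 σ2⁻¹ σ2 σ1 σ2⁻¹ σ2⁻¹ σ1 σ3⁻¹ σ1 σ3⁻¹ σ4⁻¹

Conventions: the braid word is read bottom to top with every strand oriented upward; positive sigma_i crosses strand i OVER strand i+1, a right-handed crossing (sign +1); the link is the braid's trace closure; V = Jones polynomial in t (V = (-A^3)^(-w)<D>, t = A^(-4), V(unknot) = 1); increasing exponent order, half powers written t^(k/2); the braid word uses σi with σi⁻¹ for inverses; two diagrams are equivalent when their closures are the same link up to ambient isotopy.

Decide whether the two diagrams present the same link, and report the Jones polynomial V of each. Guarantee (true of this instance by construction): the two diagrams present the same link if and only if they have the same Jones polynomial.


equivalent: no
V(D1) = t^2 + t^4 - t^5 + t^6 - t^7  (w +8, c 12, <D> = -A^-4 + 1 - A^4 + A^8 + A^16)
D2 (bracket 1; 12 crossings at w = 0): V = 1
why: 2 classes among 2 diagrams; unequal V(t) rules out equality


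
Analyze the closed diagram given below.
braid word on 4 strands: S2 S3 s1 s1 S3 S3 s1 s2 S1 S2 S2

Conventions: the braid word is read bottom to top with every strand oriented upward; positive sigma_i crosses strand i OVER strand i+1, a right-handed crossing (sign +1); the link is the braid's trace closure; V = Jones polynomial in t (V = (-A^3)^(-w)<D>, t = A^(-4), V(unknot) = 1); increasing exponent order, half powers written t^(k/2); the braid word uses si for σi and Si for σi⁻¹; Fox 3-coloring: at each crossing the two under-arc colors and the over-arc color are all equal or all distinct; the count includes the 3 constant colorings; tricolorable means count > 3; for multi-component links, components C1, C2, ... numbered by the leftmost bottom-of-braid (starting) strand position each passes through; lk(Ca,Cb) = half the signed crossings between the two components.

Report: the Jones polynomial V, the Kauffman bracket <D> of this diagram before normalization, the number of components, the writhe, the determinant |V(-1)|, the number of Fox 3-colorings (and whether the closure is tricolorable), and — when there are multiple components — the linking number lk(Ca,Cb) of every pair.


V = t^-7 - 3t^-6 + 4t^-5 - 6t^-4 + 7t^-3 - 6t^-2 + 6t^-1 - 3 + 2t - t^2
<D> = A^-17 - 2A^-13 + 3A^-9 - 6A^-5 + 6A^-1 - 7A^3 + 6A^7 - 4A^11 + 3A^15 - A^19 (w = -3)
1 component over 11 crossings, w = -3
9 Fox colorings among 3^11, |V(-1)| = 39: tricolorable
why: w = -3 shifts under R1 moves; the (-A^3)^(3) factor cancels that in V


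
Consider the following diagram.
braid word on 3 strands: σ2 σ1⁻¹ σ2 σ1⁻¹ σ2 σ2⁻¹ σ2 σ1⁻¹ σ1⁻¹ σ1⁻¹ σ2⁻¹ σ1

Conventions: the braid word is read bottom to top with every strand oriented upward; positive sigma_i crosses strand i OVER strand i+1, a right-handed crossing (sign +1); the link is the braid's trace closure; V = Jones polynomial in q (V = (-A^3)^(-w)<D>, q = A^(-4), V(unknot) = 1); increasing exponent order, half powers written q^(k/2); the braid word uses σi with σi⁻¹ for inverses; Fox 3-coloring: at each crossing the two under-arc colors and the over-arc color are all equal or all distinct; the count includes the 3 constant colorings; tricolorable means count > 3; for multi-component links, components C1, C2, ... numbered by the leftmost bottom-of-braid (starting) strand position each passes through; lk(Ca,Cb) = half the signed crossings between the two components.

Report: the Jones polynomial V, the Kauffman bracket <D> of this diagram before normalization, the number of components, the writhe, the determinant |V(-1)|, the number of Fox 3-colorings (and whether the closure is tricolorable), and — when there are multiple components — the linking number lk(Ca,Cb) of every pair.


Jones polynomial: V(q) = -q^-6 + 3q^-5 - 5q^-4 + 6q^-3 - 6q^-2 + 6q^-1 - 4 + 3q - q^2
<D> = -A^-14 + 3A^-10 - 4A^-6 + 6A^-2 - 6A^2 + 6A^6 - 5A^10 + 3A^14 - A^18; writhe -2
components 1, writhe -2 (12 crossings)
3-colorings: 3 of 3^12, det 35 — not tricolorable
note: inverse pairs cancel, leaving σ2 σ1⁻¹ σ2 σ1⁻¹ σ2 σ1⁻¹ σ1⁻¹ σ1⁻¹ σ2⁻¹ σ1


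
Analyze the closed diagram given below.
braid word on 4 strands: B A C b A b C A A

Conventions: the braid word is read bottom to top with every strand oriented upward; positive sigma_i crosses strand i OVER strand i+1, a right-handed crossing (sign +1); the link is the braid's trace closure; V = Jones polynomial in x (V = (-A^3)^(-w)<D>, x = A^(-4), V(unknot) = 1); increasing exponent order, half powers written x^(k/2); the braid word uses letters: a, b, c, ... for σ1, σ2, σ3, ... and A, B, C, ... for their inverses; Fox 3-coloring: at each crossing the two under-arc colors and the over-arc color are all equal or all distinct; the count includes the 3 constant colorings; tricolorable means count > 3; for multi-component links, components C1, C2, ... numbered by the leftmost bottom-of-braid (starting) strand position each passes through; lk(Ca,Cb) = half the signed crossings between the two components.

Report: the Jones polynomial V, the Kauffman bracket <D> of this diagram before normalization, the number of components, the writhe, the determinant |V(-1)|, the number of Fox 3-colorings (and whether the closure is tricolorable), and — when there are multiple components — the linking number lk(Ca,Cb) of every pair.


Jones polynomial: V(x) = x^-7 - 2x^-6 + 2x^-5 - 3x^-4 + 3x^-3 - 2x^-2 + 2x^-1
<D> = -2A^-11 + 2A^-7 - 3A^-3 + 3A - 2A^5 + 2A^9 - A^13; writhe -5
components 1, writhe -5 (9 crossings)
3-colorings: 9 of 3^9, det 15 — tricolorable
note: w = -5 shifts under R1 moves; the (-A^3)^(5) factor cancels that in V


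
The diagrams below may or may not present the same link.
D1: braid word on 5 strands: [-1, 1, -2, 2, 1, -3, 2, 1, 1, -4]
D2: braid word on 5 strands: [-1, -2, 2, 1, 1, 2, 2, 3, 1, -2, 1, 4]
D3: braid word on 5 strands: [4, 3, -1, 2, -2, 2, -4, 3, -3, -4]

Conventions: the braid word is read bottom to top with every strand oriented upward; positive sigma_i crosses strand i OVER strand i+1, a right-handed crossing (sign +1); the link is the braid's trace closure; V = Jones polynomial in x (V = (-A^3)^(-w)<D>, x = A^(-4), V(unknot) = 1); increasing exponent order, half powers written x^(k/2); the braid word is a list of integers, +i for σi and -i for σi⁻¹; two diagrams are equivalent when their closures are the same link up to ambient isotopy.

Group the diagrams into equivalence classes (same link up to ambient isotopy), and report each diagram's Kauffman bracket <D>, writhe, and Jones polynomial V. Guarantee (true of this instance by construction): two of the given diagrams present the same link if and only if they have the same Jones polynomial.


grouping into links: {D1} | {D2} | {D3}
V(D1) = x + x^3 - x^4  (w +2, c 10, <D> = -A^-10 + A^-6 + A^2)
D2 (bracket -A^-6 + A^-2 - A^2 + 2A^6 - A^10 + A^14; 12 crossings at w = +6): V = x - x^2 + 2x^3 - x^4 + x^5 - x^6
D3 (bracket 1; 10 crossings at w = 0): V = 1
why: 3 classes among 3 diagrams; unequal V(x) rules out equality


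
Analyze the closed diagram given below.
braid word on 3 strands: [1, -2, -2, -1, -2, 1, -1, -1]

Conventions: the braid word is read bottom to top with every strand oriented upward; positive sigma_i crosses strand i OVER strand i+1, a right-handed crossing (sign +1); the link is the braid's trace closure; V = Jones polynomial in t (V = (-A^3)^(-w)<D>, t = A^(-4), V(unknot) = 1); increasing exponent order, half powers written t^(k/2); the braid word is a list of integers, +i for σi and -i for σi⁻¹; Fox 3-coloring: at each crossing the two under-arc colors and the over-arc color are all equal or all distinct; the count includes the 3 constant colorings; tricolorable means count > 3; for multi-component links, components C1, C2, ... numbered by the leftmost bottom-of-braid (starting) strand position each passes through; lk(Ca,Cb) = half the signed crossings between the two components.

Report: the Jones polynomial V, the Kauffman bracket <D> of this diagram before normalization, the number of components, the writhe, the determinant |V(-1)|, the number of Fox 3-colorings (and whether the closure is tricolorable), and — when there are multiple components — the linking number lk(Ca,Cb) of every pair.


V = -t^-4 + t^-3 + t^-1
<D> = A^-8 + 1 - A^4 (w = -4)
1 component over 8 crossings, w = -4
9 Fox colorings among 3^8, |V(-1)| = 3: tricolorable
why: V spans 3 powers of t: at least 3 crossings in any diagram


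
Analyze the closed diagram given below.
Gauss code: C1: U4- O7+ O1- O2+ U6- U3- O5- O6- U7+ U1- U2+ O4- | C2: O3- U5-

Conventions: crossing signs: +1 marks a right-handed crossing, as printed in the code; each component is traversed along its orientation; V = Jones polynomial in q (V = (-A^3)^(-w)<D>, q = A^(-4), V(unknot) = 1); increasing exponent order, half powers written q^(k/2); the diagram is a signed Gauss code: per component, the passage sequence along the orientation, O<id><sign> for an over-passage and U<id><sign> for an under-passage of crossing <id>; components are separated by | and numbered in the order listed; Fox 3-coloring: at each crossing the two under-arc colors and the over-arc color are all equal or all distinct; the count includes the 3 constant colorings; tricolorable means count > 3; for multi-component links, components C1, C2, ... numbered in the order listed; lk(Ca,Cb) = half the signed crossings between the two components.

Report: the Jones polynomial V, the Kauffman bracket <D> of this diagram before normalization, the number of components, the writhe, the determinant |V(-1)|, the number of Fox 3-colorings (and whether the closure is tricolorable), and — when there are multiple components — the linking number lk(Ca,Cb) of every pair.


V(q) = -q^(-5/2) - q^(-1/2)
bracket: A^-7 + A, w = -3
2 components, writhe -3, over 7 crossings
lk(C1,C2) = -1
det 2, colorings 3 of 3^7 — not tricolorable
observation: summing lk over 1 pair gives -1


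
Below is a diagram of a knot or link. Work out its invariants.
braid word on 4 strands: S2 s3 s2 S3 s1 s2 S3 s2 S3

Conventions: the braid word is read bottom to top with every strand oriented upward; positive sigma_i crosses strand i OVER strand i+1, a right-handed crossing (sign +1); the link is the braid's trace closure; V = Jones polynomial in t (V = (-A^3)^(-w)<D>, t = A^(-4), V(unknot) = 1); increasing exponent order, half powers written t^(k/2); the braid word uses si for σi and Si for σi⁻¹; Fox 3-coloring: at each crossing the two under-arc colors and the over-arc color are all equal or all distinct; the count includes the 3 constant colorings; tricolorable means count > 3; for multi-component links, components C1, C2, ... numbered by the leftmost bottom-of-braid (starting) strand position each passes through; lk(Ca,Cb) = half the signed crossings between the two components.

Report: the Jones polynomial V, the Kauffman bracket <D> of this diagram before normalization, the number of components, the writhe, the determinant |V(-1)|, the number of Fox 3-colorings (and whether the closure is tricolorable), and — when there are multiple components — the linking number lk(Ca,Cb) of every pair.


V(t) = -t^-3 + 2t^-2 - 2t^-1 + 3 - 2t + 2t^2 - t^3
bracket: A^-9 - 2A^-5 + 2A^-1 - 3A^3 + 2A^7 - 2A^11 + A^15, w = +1
1 component, writhe +1, over 9 crossings
det 13, colorings 3 of 3^9 — not tricolorable
observation: V spans 6 powers of t: at least 6 crossings in any diagram


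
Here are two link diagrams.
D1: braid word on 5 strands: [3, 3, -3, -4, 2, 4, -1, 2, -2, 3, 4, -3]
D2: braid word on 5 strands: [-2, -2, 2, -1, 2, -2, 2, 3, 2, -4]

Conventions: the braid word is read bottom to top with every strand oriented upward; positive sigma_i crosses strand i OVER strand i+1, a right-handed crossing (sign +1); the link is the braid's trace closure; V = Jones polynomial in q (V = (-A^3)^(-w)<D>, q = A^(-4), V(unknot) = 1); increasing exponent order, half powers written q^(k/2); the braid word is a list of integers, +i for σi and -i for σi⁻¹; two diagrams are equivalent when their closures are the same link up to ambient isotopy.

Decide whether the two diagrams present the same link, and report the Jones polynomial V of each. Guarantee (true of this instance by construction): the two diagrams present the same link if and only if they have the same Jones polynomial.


same link: yes
V(D1) = 1  [12 crossings, <D> = A^6, w = +2]
V(D2) = 1  (w 0, c 10, <D> = 1)
note: from 12 to 10 crossings by R-moves: one link, two diagrams


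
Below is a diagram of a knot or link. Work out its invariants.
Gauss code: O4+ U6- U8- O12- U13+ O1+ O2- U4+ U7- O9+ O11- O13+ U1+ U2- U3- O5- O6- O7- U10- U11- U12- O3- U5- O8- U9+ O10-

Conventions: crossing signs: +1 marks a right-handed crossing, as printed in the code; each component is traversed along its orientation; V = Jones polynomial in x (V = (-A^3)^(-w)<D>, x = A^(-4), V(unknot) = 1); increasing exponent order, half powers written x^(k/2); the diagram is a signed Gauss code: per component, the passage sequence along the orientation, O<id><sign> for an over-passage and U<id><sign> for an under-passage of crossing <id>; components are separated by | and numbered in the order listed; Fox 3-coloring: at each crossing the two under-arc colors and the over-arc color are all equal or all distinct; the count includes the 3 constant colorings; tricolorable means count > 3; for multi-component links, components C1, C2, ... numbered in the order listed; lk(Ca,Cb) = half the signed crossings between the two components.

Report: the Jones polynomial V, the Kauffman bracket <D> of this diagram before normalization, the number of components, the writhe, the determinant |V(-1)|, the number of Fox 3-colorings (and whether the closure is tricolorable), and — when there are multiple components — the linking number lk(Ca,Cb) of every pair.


Jones polynomial: V(x) = -x^-8 + x^-7 - x^-6 + 2x^-5 - 2x^-4 + 2x^-3 - x^-2 + x^-1
<D> = -A^-11 + A^-7 - 2A^-3 + 2A - 2A^5 + A^9 - A^13 + A^17; writhe -5
components 1, writhe -5 (13 crossings)
3-colorings: 3 of 3^13, det 11 — not tricolorable
note: det 11 = |V(-1)|; not divisible by 3, so not tricolorable


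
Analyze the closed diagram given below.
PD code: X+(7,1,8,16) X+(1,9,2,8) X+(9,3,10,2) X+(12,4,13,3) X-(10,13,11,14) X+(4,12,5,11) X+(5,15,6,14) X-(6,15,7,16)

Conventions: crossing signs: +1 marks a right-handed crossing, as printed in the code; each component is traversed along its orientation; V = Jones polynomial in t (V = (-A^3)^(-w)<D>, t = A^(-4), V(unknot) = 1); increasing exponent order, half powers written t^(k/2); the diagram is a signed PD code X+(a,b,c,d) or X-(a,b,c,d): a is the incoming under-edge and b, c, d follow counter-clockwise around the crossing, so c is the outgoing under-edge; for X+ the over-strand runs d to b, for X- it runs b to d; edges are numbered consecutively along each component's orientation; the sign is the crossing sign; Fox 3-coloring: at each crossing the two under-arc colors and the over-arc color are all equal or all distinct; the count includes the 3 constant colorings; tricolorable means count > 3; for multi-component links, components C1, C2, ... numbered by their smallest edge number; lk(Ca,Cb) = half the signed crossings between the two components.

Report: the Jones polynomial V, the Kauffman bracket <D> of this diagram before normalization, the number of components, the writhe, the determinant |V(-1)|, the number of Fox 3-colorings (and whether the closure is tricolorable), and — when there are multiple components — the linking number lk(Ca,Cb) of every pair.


Jones polynomial: V(t) = t - t^2 + 2t^3 - t^4 + t^5 - t^6
<D> = -A^-12 + A^-8 - A^-4 + 2 - A^4 + A^8; writhe +4
components 1, writhe +4 (8 crossings)
3-colorings: 3 of 3^8, det 7 — not tricolorable
note: w = +4 shifts under R1 moves; the (-A^3)^(-4) factor cancels that in V


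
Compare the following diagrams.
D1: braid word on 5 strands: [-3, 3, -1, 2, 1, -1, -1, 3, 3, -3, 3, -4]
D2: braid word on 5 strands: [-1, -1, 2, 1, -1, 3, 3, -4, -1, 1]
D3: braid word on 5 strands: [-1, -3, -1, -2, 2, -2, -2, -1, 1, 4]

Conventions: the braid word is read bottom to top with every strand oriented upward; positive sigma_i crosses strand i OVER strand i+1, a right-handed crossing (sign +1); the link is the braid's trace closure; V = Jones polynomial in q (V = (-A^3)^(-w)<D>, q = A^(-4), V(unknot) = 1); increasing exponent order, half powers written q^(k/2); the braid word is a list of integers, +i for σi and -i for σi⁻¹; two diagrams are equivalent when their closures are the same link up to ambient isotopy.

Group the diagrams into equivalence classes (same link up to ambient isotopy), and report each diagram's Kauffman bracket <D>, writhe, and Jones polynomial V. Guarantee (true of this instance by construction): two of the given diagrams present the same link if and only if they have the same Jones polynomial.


classes: {D1, D2} | {D3}
V(D1) = q^-2 + 2 + q^2  [12 crossings, <D> = A^-8 + 2 + A^8, w = 0]
D2 (bracket A^-8 + 2 + A^8; 10 crossings at w = 0): V = q^-2 + 2 + q^2
D3 (bracket A^-8 + 2 + A^8; 10 crossings at w = -4): V = q^-5 + 2q^-3 + q^-1
note: 2 classes among 3 diagrams; unequal V(q) rules out equality


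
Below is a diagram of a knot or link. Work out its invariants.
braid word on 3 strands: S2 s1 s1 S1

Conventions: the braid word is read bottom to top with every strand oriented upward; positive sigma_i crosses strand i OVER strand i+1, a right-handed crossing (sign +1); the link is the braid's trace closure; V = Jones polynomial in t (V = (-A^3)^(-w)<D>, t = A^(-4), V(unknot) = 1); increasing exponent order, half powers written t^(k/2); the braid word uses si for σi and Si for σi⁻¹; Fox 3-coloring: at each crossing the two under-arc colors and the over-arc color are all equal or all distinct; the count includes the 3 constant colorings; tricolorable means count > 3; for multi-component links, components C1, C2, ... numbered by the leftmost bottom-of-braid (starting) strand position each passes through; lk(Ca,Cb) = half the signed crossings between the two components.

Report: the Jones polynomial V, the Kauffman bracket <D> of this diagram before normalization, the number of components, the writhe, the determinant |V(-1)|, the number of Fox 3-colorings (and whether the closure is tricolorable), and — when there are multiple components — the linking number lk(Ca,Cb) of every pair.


V(t) = 1
bracket: 1, w = 0
1 component, writhe 0, over 4 crossings
det 1, colorings 3 of 3^4 — not tricolorable
observation: w = 0 (over 4 crossings) is diagram-only; (-A^3)^(0) removes it from V


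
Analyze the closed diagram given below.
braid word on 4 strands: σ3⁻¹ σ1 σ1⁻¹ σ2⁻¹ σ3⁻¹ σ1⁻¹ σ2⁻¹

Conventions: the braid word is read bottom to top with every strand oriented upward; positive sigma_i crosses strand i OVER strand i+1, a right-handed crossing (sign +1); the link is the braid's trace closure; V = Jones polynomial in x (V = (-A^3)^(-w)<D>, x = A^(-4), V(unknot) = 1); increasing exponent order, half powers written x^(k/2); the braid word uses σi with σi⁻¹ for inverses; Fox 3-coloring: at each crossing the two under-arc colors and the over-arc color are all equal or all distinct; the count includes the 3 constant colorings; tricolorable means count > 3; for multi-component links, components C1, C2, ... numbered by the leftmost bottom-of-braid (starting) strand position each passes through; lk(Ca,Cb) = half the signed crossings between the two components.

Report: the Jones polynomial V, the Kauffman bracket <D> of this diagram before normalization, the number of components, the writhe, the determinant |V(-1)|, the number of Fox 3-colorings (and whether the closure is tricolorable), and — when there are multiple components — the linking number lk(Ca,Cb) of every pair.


Jones polynomial: V(x) = -x^-4 + x^-3 + x^-1
<D> = -A^-11 - A^-3 + A; writhe -5
components 1, writhe -5 (7 crossings)
3-colorings: 9 of 3^7, det 3 — tricolorable
note: |V(-1)| = 3: so tricolorable, since 3 divides 3


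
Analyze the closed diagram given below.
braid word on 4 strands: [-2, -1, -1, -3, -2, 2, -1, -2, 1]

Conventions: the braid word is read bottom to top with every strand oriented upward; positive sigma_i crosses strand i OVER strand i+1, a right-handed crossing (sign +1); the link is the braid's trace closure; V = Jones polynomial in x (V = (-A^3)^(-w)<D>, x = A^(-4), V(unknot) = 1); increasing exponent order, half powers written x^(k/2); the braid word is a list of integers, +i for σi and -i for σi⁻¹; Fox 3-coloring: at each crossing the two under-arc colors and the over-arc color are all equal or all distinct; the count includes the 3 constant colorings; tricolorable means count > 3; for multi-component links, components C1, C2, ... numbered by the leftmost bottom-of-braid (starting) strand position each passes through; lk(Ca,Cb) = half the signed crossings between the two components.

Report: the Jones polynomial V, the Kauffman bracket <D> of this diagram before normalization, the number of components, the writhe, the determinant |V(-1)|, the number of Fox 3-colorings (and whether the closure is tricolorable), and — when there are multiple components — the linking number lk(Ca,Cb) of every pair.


V = -x^-6 + x^-5 - x^-4 + 2x^-3 - x^-2 + x^-1
<D> = -A^-11 + A^-7 - 2A^-3 + A - A^5 + A^9 (w = -5)
1 component over 9 crossings, w = -5
3 Fox colorings among 3^9, |V(-1)| = 7: not tricolorable
why: det 7 = |V(-1)|; not divisible by 3, so not tricolorable


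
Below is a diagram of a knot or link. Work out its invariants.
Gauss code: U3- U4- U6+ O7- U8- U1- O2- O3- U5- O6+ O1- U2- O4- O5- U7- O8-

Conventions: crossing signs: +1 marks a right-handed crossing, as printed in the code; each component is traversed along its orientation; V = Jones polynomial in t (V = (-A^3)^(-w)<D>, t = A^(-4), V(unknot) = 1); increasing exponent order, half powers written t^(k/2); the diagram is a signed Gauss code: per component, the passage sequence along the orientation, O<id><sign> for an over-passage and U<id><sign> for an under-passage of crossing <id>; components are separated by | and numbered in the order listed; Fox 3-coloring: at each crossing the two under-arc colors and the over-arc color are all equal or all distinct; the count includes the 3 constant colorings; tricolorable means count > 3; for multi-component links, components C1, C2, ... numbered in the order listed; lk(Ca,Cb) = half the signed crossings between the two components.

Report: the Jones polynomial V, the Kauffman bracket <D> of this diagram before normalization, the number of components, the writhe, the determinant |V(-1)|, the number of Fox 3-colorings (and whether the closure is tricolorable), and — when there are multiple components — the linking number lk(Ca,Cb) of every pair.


V(t) = t^-8 - 2t^-7 + t^-6 - 2t^-5 + 2t^-4 + t^-2
bracket: A^-10 + 2A^-2 - 2A^2 + A^6 - 2A^10 + A^14, w = -6
1 component, writhe -6, over 8 crossings
det 9, colorings 27 of 3^8 — tricolorable
observation: det 9 = |V(-1)|; divisible by 3, so tricolorable


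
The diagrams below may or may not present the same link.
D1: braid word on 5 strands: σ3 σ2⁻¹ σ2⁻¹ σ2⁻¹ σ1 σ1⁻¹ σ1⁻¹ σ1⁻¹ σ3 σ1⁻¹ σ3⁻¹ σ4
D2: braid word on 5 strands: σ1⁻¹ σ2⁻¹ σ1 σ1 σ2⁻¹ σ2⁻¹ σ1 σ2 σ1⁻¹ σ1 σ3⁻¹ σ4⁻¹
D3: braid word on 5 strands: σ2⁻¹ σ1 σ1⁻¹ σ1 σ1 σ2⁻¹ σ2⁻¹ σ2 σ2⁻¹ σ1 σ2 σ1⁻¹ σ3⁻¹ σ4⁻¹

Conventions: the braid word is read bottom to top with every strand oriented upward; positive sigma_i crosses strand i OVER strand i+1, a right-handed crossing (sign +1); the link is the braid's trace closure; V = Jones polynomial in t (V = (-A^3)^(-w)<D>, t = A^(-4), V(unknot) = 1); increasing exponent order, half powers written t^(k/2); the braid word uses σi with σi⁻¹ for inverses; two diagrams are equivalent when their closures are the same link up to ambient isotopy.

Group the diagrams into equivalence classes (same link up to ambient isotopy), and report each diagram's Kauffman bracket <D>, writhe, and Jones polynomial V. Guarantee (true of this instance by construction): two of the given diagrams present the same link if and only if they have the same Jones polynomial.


equivalence classes: {D1} | {D2, D3}
D1 (bracket A^-4 + 2A^4 - 2A^8 + A^12 - 2A^16 + A^20; 12 crossings at w = -4): V = t^-8 - 2t^-7 + t^-6 - 2t^-5 + 2t^-4 + t^-2
V(D2) = -t^-3 + t^-2 - t^-1 + 3 - t + t^2 - t^3  (w -2, c 12, <D> = -A^-18 + A^-14 - A^-10 + 3A^-6 - A^-2 + A^2 - A^6)
D3 (bracket -A^-18 + A^-14 - A^-10 + 3A^-6 - A^-2 + A^2 - A^6; 14 crossings at w = -2): V = -t^-3 + t^-2 - t^-1 + 3 - t + t^2 - t^3
key observation: comparing 3 Jones polynomials yields 2 groups


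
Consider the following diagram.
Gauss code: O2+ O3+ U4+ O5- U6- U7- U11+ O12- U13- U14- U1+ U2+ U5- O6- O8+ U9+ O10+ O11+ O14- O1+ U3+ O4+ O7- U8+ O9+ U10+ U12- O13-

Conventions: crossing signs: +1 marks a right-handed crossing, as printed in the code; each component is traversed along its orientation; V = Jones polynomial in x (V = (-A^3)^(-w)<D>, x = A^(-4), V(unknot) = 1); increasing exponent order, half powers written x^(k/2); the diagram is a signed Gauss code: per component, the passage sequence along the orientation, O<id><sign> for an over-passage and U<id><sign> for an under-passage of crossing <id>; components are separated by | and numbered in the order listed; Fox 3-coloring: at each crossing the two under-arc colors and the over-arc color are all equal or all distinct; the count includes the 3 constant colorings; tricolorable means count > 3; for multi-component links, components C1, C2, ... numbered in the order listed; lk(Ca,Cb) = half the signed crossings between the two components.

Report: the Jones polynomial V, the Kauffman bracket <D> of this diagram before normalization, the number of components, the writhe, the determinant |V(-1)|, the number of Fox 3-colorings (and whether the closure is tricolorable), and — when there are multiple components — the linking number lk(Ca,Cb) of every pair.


V(x) = -x^-2 + 2x^-1 - 3 + 5x - 4x^2 + 5x^3 - 4x^4 + 2x^5 - x^6
bracket: -A^-18 + 2A^-14 - 4A^-10 + 5A^-6 - 4A^-2 + 5A^2 - 3A^6 + 2A^10 - A^14, w = +2
1 component, writhe +2, over 14 crossings
det 27, colorings 9 of 3^14 — tricolorable
observation: the span of V is 8, forcing >= 8 crossings in any diagram


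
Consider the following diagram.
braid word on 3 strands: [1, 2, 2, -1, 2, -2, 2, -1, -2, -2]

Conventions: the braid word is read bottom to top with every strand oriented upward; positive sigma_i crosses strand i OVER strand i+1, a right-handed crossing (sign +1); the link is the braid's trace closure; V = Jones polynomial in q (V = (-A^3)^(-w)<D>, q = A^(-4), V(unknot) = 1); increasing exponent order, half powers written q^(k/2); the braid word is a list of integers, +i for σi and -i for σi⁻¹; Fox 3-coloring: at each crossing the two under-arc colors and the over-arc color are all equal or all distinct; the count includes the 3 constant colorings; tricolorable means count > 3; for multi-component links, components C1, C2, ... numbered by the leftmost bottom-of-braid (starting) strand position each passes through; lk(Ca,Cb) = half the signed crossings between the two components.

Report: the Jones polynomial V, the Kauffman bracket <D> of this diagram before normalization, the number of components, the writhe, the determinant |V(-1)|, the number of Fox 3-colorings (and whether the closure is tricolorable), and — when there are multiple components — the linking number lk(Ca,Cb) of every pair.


Jones polynomial: V(q) = -q^-3 + 2q^-2 - 2q^-1 + 3 - 2q + 2q^2 - q^3
<D> = -A^-12 + 2A^-8 - 2A^-4 + 3 - 2A^4 + 2A^8 - A^12; writhe 0
components 1, writhe 0 (10 crossings)
3-colorings: 3 of 3^10, det 13 — not tricolorable
note: palindromic: swapping q for 1/q fixes V


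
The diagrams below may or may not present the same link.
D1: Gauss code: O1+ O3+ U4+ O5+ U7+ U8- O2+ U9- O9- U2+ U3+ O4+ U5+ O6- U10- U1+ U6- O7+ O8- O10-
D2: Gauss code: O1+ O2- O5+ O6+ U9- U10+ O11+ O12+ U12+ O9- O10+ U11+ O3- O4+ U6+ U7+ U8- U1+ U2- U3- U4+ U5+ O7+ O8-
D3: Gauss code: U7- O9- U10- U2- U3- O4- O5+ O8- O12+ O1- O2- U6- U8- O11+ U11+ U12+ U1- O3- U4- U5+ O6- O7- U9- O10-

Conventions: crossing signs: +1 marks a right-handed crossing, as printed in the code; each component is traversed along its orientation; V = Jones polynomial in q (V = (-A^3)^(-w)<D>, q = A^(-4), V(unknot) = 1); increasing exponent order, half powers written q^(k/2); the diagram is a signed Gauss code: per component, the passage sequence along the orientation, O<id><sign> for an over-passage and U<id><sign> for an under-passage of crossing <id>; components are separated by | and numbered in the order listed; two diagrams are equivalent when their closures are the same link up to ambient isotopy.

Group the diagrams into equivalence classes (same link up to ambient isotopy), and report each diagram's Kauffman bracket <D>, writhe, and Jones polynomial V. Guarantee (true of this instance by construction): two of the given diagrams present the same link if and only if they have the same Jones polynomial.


classes: {D1} | {D2} | {D3}
V(D1) = q + q^3 - q^4  [10 crossings, <D> = -A^-10 + A^-6 + A^2, w = +2]
D2 (bracket A^12; 12 crossings at w = +4): V = 1
D3 (bracket A^-10 + 2A^-2 - 2A^2 + A^6 - 2A^10 + A^14; 12 crossings at w = -6): V = q^-8 - 2q^-7 + q^-6 - 2q^-5 + 2q^-4 + q^-2
note: 3 classes among 3 diagrams; unequal V(q) rules out equality


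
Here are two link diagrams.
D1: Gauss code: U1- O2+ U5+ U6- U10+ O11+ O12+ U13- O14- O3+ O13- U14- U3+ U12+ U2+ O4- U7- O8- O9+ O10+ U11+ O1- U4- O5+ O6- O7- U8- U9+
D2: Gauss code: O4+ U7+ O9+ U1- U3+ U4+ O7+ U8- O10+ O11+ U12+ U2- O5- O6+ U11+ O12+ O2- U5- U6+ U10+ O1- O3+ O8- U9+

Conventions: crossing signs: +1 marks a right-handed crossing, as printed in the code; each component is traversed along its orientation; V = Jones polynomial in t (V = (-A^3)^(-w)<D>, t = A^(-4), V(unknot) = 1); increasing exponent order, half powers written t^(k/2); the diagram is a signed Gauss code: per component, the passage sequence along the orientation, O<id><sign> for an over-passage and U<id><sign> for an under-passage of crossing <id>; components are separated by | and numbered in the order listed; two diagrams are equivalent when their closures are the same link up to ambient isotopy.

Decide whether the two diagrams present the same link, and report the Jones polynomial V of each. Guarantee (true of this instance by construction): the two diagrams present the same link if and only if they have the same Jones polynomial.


same link: no
V(D1) = -t^-3 + 2t^-2 - 2t^-1 + 3 - 2t + 2t^2 - t^3  [14 crossings, <D> = -A^-12 + 2A^-8 - 2A^-4 + 3 - 2A^4 + 2A^8 - A^12, w = 0]
V(D2) = t + t^3 - t^4  [12 crossings, <D> = -A^-4 + 1 + A^8, w = +4]
insight: 2 classes among 2 diagrams; unequal V(t) rules out equality


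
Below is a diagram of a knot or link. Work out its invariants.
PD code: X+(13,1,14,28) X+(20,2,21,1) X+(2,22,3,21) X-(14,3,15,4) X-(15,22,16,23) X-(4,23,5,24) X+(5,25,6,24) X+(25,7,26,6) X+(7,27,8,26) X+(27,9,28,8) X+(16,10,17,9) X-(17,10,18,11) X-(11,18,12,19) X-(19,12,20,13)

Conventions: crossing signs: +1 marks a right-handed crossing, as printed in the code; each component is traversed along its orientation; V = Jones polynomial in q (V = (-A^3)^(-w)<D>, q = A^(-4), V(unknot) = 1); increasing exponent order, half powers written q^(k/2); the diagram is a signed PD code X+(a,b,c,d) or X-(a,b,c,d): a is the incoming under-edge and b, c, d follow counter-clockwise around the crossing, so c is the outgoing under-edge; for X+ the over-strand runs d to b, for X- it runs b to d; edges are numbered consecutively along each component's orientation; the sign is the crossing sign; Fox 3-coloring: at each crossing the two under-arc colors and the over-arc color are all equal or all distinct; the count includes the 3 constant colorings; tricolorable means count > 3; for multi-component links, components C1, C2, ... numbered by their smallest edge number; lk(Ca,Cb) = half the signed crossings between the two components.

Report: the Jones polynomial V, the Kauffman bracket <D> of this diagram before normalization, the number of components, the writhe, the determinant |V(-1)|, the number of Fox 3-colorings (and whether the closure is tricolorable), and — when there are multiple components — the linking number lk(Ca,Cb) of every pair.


Jones polynomial: V(q) = -q^-2 + q^-1 - 1 + 3q - 2q^2 + 3q^3 - 2q^4 + q^5 - q^6
<D> = -A^-18 + A^-14 - 2A^-10 + 3A^-6 - 2A^-2 + 3A^2 - A^6 + A^10 - A^14; writhe +2
components 1, writhe +2 (14 crossings)
3-colorings: 9 of 3^14, det 15 — tricolorable
note: |V(-1)| = 15: so tricolorable, since 3 divides 15


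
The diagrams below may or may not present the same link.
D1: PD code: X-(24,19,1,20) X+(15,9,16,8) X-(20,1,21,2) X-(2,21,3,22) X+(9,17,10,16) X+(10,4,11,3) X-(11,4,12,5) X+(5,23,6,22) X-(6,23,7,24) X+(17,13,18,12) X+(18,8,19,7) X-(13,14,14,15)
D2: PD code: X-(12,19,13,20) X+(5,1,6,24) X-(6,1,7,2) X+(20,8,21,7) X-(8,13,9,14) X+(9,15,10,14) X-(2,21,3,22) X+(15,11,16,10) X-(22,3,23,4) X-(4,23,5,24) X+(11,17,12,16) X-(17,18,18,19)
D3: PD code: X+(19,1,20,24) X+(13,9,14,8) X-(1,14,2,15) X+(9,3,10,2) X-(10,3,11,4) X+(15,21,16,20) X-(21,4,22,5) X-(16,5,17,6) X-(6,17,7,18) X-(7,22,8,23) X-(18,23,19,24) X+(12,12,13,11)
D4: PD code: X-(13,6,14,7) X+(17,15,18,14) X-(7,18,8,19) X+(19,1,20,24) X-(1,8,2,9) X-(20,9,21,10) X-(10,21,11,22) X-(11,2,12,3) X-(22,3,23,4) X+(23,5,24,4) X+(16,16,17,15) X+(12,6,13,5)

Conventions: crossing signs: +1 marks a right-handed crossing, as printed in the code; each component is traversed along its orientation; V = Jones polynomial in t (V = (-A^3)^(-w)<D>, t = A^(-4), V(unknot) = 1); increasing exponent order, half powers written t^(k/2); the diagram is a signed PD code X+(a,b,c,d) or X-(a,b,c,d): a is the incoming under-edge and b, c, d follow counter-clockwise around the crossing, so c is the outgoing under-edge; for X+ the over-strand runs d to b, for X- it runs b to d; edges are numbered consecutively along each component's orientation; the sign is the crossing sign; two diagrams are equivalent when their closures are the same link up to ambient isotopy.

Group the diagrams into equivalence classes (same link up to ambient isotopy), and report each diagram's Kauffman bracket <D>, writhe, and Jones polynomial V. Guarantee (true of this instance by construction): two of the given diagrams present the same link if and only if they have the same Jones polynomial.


classes: {D1} | {D2} | {D3, D4}
V(D1) = -t^-3 + t^-2 - t^-1 + 3 - t + t^2 - t^3  [12 crossings, <D> = -A^-12 + A^-8 - A^-4 + 3 - A^4 + A^8 - A^12, w = 0]
V(D2) = -t^-4 + t^-3 + t^-1  [12 crossings, <D> = A^-2 + A^6 - A^10, w = -2]
V(D3) = -t^-6 + t^-5 - t^-4 + 2t^-3 - t^-2 + t^-1  [12 crossings, <D> = A^-2 - A^2 + 2A^6 - A^10 + A^14 - A^18, w = -2]
V(D4) = -t^-6 + t^-5 - t^-4 + 2t^-3 - t^-2 + t^-1  [12 crossings, <D> = A^-2 - A^2 + 2A^6 - A^10 + A^14 - A^18, w = -2]
note: comparing 4 Jones polynomials yields 3 groups


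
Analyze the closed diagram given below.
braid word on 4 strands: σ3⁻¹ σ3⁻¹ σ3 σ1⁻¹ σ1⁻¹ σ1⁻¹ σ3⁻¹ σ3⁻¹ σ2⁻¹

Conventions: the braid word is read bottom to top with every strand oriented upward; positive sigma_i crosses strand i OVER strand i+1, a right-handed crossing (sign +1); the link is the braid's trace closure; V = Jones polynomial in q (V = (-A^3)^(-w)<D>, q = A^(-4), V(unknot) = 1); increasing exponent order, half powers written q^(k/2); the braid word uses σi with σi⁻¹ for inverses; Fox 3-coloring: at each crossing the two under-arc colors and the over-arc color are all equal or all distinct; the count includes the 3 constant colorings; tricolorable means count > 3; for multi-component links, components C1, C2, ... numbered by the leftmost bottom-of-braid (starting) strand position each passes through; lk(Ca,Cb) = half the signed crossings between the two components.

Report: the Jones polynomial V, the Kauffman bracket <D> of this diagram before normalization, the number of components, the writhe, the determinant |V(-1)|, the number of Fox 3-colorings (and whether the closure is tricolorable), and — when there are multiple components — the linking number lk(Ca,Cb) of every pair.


V(q) = q^-8 - 2q^-7 + q^-6 - 2q^-5 + 2q^-4 + q^-2
bracket: -A^-13 - 2A^-5 + 2A^-1 - A^3 + 2A^7 - A^11, w = -7
1 component, writhe -7, over 9 crossings
det 9, colorings 27 of 3^9 — tricolorable
observation: the word shrinks to σ3⁻¹ σ1⁻¹ σ1⁻¹ σ1⁻¹ σ3⁻¹ σ3⁻¹ σ2⁻¹ after cancelling


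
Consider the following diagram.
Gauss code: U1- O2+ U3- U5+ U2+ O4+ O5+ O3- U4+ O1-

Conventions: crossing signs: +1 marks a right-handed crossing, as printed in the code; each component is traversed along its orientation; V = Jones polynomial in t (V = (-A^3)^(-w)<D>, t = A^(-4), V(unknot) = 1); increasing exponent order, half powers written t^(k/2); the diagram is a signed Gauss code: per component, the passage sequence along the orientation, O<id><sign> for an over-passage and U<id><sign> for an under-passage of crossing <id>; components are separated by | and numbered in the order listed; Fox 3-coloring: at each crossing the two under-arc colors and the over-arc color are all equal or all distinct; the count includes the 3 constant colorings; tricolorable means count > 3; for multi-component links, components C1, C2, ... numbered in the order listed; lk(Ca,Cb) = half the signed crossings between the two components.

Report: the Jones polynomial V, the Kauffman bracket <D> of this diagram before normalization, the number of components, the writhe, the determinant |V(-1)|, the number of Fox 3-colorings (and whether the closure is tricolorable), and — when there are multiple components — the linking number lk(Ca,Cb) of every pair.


V(t) = 1
bracket: -A^3, w = +1
1 component, writhe +1, over 5 crossings
det 1, colorings 3 of 3^5 — not tricolorable
observation: w = +1 shifts under R1 moves; the (-A^3)^(-1) factor cancels that in V


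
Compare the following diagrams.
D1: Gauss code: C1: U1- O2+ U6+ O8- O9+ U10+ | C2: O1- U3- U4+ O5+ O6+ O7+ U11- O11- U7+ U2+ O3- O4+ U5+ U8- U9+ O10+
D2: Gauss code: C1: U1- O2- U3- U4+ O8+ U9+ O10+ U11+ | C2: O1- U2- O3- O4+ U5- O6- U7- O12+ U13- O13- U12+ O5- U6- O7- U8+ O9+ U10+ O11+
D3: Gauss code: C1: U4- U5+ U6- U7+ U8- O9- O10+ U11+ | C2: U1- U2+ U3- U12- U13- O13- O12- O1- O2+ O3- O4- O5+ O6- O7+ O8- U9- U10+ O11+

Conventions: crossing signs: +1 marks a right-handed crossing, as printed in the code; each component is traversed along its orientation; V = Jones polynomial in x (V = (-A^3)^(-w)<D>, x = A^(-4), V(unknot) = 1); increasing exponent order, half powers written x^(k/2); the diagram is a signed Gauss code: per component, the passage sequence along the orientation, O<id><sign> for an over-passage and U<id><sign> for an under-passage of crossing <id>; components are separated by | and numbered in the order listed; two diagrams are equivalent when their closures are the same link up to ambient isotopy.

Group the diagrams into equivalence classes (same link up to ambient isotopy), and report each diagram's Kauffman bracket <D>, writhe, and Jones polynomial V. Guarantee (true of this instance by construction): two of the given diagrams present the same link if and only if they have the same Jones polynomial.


grouping into links: {D1} | {D2} | {D3}
V(D1) = -x^(1/2) - x^(5/2)  (w +3, c 11, <D> = A^-1 + A^7)
V(D2) = x^(-7/2) - x^(-5/2) + x^(-3/2) - 2x^(-1/2) - x^(3/2)  [13 crossings, <D> = A^-9 + 2A^-1 - A^3 + A^7 - A^11, w = -1]
V(D3) = -x^(-1/2) - x^(1/2)  [13 crossings, <D> = A^-11 + A^-7, w = -3]
why: comparing 3 Jones polynomials yields 3 groups
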